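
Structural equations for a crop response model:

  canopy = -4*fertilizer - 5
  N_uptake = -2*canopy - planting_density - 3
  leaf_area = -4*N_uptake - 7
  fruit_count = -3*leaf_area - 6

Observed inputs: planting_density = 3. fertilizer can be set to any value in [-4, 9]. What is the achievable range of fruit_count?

Substituting into the N_uptake equation gives N_uptake = 8*fertilizer + 4.
Substituting into the leaf_area equation gives leaf_area = -32*fertilizer - 23.
fruit_count becomes 96*fertilizer + 63.
Linear in fertilizer, so extremes are at the endpoints: fertilizer = -4 gives fruit_count = -321; fertilizer = 9 gives fruit_count = 927.

-321 to 927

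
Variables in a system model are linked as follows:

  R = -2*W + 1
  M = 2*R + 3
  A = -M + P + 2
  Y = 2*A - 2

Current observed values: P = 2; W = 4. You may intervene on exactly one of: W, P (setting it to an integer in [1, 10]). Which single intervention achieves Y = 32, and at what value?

set P = 4

Intervening on W: Y = 8*W - 4. Reaching 32 requires W = 9/2, not an integer.
Intervening on P: with other inputs at their observed values, Y = 2*P + 24. Solving for 32 gives P = 4, within [1, 10].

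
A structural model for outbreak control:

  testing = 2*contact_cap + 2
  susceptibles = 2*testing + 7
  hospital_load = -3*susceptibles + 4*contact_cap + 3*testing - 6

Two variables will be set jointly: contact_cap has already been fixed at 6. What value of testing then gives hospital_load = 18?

With contact_cap held at 6:
Intervening on testing fixes its value directly, overriding its dependence on contact_cap.
Substituting into the hospital_load equation gives hospital_load = -3*testing - 3.
Solve -3*testing - 3 = 18: testing = (18 + 3) / -3 = -7.

testing = -7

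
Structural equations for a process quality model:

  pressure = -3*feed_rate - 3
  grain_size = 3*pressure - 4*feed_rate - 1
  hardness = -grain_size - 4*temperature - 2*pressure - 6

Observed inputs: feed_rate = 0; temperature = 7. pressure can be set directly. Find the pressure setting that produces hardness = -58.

pressure = 5

Intervening on pressure fixes its value directly, overriding its dependence on feed_rate.
Substituting into the grain_size equation gives grain_size = 3*pressure - 1.
Substituting into the hardness equation gives hardness = -5*pressure - 33.
Solve -5*pressure - 33 = -58: pressure = (-58 + 33) / -5 = 5.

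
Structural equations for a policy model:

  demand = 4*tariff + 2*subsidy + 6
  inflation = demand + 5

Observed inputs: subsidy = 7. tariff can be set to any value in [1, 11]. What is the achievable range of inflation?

Substituting into the demand equation gives demand = 4*tariff + 20.
inflation becomes 4*tariff + 25.
Linear in tariff, so extremes are at the endpoints: tariff = 1 gives inflation = 29; tariff = 11 gives inflation = 69.

29 to 69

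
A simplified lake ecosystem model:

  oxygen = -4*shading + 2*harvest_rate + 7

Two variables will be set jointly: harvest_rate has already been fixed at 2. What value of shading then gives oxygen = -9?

With harvest_rate held at 2:
Substituting into the oxygen equation gives oxygen = -4*shading + 11.
Solve -4*shading + 11 = -9: shading = (-9 - 11) / -4 = 5.

shading = 5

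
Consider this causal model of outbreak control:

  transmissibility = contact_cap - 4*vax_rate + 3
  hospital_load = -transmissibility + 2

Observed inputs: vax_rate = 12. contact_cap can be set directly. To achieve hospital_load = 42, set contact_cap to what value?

Substituting into the transmissibility equation gives transmissibility = contact_cap - 45.
Substituting into the hospital_load equation gives hospital_load = -contact_cap + 47.
Solve -contact_cap + 47 = 42: contact_cap = (42 - 47) / -1 = 5.

contact_cap = 5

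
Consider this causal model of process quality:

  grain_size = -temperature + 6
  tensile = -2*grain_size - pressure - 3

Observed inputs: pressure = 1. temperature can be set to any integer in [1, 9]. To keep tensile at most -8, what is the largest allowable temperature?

Substituting into the tensile equation gives tensile = 2*temperature - 16.
Require 2*temperature - 16 ≤ -8, so temperature ≤ 4.
The largest integer in [1, 9] satisfying this is 4.

temperature = 4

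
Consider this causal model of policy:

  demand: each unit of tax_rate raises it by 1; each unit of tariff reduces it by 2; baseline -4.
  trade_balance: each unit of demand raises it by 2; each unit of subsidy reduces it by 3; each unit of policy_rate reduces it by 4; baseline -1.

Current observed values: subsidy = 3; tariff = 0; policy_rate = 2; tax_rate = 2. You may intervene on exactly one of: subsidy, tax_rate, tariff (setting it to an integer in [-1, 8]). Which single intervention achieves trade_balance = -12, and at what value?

set tax_rate = 7

Intervening on subsidy: trade_balance = -3*subsidy - 13. Reaching -12 requires subsidy = -1/3, not an integer.
Intervening on tax_rate: with other inputs at their observed values, trade_balance = 2*tax_rate - 26. Solving for -12 gives tax_rate = 7, within [-1, 8].
Intervening on tariff: trade_balance = -4*tariff - 22. Reaching -12 requires tariff = -5/2, not an integer.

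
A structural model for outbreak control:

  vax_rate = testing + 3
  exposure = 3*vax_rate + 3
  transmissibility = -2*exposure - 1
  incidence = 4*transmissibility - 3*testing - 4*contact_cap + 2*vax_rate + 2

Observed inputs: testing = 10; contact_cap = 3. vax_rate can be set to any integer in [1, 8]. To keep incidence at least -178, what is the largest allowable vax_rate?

vax_rate = 5

Intervening on vax_rate fixes its value directly, overriding its dependence on testing.
Substituting into the transmissibility equation gives transmissibility = -6*vax_rate - 7.
Substituting into the incidence equation gives incidence = -22*vax_rate - 68.
Require -22*vax_rate - 68 ≥ -178, so vax_rate ≤ 5.
The largest integer in [1, 8] satisfying this is 5.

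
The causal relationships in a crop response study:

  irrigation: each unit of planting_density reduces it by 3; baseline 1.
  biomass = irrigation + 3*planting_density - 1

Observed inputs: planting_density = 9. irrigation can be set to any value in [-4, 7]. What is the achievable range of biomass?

22 to 33

Intervening on irrigation fixes its value directly, overriding its dependence on planting_density.
Substituting into the biomass equation gives biomass = irrigation + 26.
Linear in irrigation, so extremes are at the endpoints: irrigation = -4 gives biomass = 22; irrigation = 7 gives biomass = 33.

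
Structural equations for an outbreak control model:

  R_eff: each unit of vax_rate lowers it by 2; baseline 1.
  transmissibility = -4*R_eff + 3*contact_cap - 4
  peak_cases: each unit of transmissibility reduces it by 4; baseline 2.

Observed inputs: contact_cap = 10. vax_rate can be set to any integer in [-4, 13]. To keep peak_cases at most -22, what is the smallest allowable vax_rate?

vax_rate = -2

Substituting into the transmissibility equation gives transmissibility = 8*vax_rate + 22.
Substituting into the peak_cases equation gives peak_cases = -32*vax_rate - 86.
Require -32*vax_rate - 86 ≤ -22, so vax_rate ≥ -2.
The smallest integer in [-4, 13] satisfying this is -2.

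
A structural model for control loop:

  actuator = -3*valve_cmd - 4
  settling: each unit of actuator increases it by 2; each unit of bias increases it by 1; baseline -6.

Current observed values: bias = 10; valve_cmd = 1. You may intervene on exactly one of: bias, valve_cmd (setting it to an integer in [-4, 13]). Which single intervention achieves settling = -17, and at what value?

set bias = 3

Intervening on bias: with other inputs at their observed values, settling = bias - 20. Solving for -17 gives bias = 3, within [-4, 13].
Intervening on valve_cmd: settling = -6*valve_cmd - 4. Reaching -17 requires valve_cmd = 13/6, not an integer.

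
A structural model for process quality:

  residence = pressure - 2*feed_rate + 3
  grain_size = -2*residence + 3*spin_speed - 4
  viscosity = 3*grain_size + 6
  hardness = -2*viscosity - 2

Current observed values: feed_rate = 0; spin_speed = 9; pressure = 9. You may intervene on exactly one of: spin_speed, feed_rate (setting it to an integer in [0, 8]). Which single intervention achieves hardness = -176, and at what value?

Intervening on spin_speed: hardness = -18*spin_speed + 154. Reaching -176 requires spin_speed = 55/3, not an integer.
Intervening on feed_rate: with other inputs at their observed values, hardness = -24*feed_rate - 8. Solving for -176 gives feed_rate = 7, within [0, 8].

set feed_rate = 7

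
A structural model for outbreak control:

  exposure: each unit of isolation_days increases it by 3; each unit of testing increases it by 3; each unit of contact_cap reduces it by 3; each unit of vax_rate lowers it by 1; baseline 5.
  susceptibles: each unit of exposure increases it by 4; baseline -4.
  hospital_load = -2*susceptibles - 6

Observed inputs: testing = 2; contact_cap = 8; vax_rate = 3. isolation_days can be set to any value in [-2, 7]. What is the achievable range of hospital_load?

Substituting into the exposure equation gives exposure = 3*isolation_days - 16.
susceptibles becomes 12*isolation_days - 68.
This gives hospital_load = -24*isolation_days + 130.
Linear in isolation_days, so extremes are at the endpoints: isolation_days = -2 gives hospital_load = 178; isolation_days = 7 gives hospital_load = -38.

-38 to 178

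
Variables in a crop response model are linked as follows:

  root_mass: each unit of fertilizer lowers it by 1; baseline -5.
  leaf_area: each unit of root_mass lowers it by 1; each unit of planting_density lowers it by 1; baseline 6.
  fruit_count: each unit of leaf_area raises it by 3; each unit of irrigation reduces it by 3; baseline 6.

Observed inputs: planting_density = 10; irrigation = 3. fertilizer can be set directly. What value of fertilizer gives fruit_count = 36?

Substituting into the leaf_area equation gives leaf_area = fertilizer + 1.
This gives fruit_count = 3*fertilizer.
Solve 3*fertilizer = 36: fertilizer = 36 / 3 = 12.

fertilizer = 12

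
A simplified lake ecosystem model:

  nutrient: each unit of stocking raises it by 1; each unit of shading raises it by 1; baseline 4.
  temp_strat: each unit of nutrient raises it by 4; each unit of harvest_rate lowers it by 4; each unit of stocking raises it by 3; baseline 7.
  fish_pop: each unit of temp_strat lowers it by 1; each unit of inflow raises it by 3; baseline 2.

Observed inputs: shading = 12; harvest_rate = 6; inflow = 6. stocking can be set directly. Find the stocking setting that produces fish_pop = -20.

Substituting into the nutrient equation gives nutrient = stocking + 16.
This gives temp_strat = 7*stocking + 47.
Substituting into the fish_pop equation gives fish_pop = -7*stocking - 27.
Solve -7*stocking - 27 = -20: stocking = (-20 + 27) / -7 = -1.

stocking = -1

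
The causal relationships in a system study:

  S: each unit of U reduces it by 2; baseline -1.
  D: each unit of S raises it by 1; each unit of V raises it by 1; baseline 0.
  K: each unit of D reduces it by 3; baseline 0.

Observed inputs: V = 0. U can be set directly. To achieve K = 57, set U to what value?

U = 9

Substituting into the D equation gives D = -2*U - 1.
This gives K = 6*U + 3.
Solve 6*U + 3 = 57: U = (57 - 3) / 6 = 9.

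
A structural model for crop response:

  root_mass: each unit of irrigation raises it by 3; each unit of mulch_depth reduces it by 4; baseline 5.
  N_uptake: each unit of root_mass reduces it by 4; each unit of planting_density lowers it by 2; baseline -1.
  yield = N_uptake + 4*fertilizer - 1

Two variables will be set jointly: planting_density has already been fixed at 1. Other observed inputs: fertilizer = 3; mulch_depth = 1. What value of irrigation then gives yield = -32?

irrigation = 3

With planting_density held at 1:
Substituting into the root_mass equation gives root_mass = 3*irrigation + 1.
Substituting into the N_uptake equation gives N_uptake = -12*irrigation - 7.
Substituting into the yield equation gives yield = -12*irrigation + 4.
Solve -12*irrigation + 4 = -32: irrigation = (-32 - 4) / -12 = 3.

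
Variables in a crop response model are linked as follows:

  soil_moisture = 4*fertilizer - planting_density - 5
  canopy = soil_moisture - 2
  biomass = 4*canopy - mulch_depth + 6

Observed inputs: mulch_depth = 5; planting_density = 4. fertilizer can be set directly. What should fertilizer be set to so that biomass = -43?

fertilizer = 0

Substituting into the soil_moisture equation gives soil_moisture = 4*fertilizer - 9.
Substituting into the canopy equation gives canopy = 4*fertilizer - 11.
Substituting into the biomass equation gives biomass = 16*fertilizer - 43.
Solve 16*fertilizer - 43 = -43: fertilizer = (-43 + 43) / 16 = 0.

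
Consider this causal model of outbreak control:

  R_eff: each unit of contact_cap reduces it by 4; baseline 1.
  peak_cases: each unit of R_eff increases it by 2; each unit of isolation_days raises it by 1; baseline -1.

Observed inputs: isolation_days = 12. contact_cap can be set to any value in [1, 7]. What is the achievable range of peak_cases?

Substituting into the peak_cases equation gives peak_cases = -8*contact_cap + 13.
Linear in contact_cap, so extremes are at the endpoints: contact_cap = 1 gives peak_cases = 5; contact_cap = 7 gives peak_cases = -43.

-43 to 5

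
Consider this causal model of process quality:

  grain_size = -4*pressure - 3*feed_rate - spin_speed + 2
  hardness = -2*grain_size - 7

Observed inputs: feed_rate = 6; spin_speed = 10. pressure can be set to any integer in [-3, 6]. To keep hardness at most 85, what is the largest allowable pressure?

Substituting into the grain_size equation gives grain_size = -4*pressure - 26.
This gives hardness = 8*pressure + 45.
Require 8*pressure + 45 ≤ 85, so pressure ≤ 5.
The largest integer in [-3, 6] satisfying this is 5.

pressure = 5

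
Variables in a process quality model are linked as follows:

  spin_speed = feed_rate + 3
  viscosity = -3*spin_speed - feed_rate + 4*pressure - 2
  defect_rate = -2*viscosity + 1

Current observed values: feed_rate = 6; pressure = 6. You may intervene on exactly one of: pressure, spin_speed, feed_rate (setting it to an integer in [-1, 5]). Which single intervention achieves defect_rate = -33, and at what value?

set feed_rate = -1

Intervening on pressure: defect_rate = -8*pressure + 71. Reaching -33 requires pressure = 13, outside [-1, 5].
Intervening on spin_speed: defect_rate = 6*spin_speed - 31. Reaching -33 requires spin_speed = -1/3, not an integer.
Intervening on feed_rate: with other inputs at their observed values, defect_rate = 8*feed_rate - 25. Solving for -33 gives feed_rate = -1, within [-1, 5].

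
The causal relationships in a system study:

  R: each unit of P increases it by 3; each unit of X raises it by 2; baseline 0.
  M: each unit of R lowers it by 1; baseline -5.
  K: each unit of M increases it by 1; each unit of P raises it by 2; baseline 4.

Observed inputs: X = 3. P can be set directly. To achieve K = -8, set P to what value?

P = 1

Substituting into the R equation gives R = 3*P + 6.
Substituting into the M equation gives M = -3*P - 11.
This gives K = -P - 7.
Solve -P - 7 = -8: P = (-8 + 7) / -1 = 1.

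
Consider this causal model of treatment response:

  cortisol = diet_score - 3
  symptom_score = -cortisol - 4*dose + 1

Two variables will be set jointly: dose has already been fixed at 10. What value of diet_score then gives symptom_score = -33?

diet_score = -3

With dose held at 10:
Substituting into the symptom_score equation gives symptom_score = -diet_score - 36.
Solve -diet_score - 36 = -33: diet_score = (-33 + 36) / -1 = -3.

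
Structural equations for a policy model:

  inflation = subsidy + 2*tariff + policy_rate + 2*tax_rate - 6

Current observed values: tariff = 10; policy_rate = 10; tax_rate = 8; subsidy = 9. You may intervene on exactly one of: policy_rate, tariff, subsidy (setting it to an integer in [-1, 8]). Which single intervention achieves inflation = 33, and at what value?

set tariff = 2

Intervening on policy_rate: inflation = policy_rate + 39. Reaching 33 requires policy_rate = -6, outside [-1, 8].
Intervening on tariff: with other inputs at their observed values, inflation = 2*tariff + 29. Solving for 33 gives tariff = 2, within [-1, 8].
Intervening on subsidy: inflation = subsidy + 40. Reaching 33 requires subsidy = -7, outside [-1, 8].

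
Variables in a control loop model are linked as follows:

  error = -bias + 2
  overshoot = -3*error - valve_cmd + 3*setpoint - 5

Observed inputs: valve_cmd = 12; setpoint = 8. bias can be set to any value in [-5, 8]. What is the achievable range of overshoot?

Substituting into the overshoot equation gives overshoot = 3*bias + 1.
Linear in bias, so extremes are at the endpoints: bias = -5 gives overshoot = -14; bias = 8 gives overshoot = 25.

-14 to 25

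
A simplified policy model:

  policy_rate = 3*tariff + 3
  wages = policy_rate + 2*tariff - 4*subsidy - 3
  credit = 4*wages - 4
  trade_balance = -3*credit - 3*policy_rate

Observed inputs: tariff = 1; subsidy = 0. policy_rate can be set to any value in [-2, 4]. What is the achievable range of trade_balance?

Intervening on policy_rate fixes its value directly, overriding its dependence on tariff.
Substituting into the wages equation gives wages = policy_rate - 1.
credit becomes 4*policy_rate - 8.
trade_balance becomes -15*policy_rate + 24.
Linear in policy_rate, so extremes are at the endpoints: policy_rate = -2 gives trade_balance = 54; policy_rate = 4 gives trade_balance = -36.

-36 to 54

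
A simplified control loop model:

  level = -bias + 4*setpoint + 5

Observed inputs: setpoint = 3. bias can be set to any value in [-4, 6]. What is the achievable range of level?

Substituting into the level equation gives level = -bias + 17.
Linear in bias, so extremes are at the endpoints: bias = -4 gives level = 21; bias = 6 gives level = 11.

11 to 21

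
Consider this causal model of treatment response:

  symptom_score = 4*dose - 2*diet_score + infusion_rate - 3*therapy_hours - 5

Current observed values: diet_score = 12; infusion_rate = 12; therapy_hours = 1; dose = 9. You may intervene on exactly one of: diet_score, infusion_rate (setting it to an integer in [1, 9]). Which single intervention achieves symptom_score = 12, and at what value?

set infusion_rate = 8

Intervening on diet_score: symptom_score = -2*diet_score + 40. Reaching 12 requires diet_score = 14, outside [1, 9].
Intervening on infusion_rate: with other inputs at their observed values, symptom_score = infusion_rate + 4. Solving for 12 gives infusion_rate = 8, within [1, 9].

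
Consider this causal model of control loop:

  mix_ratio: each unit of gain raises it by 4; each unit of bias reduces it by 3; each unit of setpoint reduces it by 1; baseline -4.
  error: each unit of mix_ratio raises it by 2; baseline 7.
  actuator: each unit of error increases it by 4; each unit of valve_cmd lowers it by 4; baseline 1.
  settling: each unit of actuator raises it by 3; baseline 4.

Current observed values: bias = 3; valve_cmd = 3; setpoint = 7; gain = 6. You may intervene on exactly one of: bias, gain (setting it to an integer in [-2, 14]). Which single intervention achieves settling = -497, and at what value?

set bias = 12

Intervening on bias: with other inputs at their observed values, settling = -72*bias + 367. Solving for -497 gives bias = 12, within [-2, 14].
Intervening on gain: settling = 96*gain - 425. Reaching -497 requires gain = -3/4, not an integer.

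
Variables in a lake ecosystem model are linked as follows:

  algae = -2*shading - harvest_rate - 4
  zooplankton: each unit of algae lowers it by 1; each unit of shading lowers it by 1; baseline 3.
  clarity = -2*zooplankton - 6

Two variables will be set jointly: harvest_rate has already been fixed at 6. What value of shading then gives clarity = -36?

shading = 2

With harvest_rate held at 6:
Substituting into the algae equation gives algae = -2*shading - 10.
Substituting into the zooplankton equation gives zooplankton = shading + 13.
This gives clarity = -2*shading - 32.
Solve -2*shading - 32 = -36: shading = (-36 + 32) / -2 = 2.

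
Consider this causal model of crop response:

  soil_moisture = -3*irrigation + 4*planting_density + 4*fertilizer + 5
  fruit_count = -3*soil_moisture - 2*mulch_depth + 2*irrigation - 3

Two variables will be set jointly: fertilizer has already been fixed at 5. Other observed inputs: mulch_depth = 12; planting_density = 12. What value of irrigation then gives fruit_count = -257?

irrigation = -1

With fertilizer held at 5:
Substituting into the soil_moisture equation gives soil_moisture = -3*irrigation + 73.
Substituting into the fruit_count equation gives fruit_count = 11*irrigation - 246.
Solve 11*irrigation - 246 = -257: irrigation = (-257 + 246) / 11 = -1.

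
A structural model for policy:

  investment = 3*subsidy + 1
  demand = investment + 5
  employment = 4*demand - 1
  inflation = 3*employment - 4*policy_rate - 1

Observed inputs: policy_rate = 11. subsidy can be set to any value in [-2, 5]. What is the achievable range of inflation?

Substituting into the demand equation gives demand = 3*subsidy + 6.
Substituting into the employment equation gives employment = 12*subsidy + 23.
So inflation = 36*subsidy + 24.
Linear in subsidy, so extremes are at the endpoints: subsidy = -2 gives inflation = -48; subsidy = 5 gives inflation = 204.

-48 to 204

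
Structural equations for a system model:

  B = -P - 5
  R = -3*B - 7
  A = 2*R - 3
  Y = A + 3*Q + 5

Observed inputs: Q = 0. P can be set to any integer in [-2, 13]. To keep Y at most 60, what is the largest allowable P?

P = 7

Substituting into the R equation gives R = 3*P + 8.
Substituting into the A equation gives A = 6*P + 13.
Y becomes 6*P + 18.
Require 6*P + 18 ≤ 60, so P ≤ 7.
The largest integer in [-2, 13] satisfying this is 7.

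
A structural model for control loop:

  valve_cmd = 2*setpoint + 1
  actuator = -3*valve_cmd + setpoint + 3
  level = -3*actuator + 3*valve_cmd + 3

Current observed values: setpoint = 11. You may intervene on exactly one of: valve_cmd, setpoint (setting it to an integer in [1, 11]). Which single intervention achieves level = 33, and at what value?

Intervening on valve_cmd: with other inputs at their observed values, level = 12*valve_cmd - 39. Solving for 33 gives valve_cmd = 6, within [1, 11].
Intervening on setpoint: level = 21*setpoint + 6. Reaching 33 requires setpoint = 9/7, not an integer.

set valve_cmd = 6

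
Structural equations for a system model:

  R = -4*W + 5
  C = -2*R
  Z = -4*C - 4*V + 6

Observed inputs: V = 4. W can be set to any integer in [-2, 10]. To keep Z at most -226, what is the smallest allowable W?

Substituting into the C equation gives C = 8*W - 10.
Substituting into the Z equation gives Z = -32*W + 30.
Require -32*W + 30 ≤ -226, so W ≥ 8.
The smallest integer in [-2, 10] satisfying this is 8.

W = 8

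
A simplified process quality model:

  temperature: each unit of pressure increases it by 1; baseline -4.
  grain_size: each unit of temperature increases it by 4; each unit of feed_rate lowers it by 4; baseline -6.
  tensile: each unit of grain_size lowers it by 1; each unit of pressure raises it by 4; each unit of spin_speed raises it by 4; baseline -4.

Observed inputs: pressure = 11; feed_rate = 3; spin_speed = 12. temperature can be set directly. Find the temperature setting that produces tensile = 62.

Intervening on temperature fixes its value directly, overriding its dependence on pressure.
Substituting into the grain_size equation gives grain_size = 4*temperature - 18.
Substituting into the tensile equation gives tensile = -4*temperature + 106.
Solve -4*temperature + 106 = 62: temperature = (62 - 106) / -4 = 11.

temperature = 11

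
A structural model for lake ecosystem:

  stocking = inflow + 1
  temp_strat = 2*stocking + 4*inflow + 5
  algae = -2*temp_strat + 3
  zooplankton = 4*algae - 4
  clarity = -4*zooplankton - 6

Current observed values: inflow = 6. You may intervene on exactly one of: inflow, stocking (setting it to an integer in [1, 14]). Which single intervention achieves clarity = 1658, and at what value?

set stocking = 12

Intervening on inflow: clarity = 192*inflow + 186. Reaching 1658 requires inflow = 23/3, not an integer.
Intervening on stocking: with other inputs at their observed values, clarity = 64*stocking + 890. Solving for 1658 gives stocking = 12, within [1, 14].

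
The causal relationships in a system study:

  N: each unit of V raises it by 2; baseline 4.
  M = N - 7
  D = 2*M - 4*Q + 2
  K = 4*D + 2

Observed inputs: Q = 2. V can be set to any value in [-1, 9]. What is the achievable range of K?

-62 to 98

Substituting into the M equation gives M = 2*V - 3.
Substituting into the D equation gives D = 4*V - 12.
Substituting into the K equation gives K = 16*V - 46.
Linear in V, so extremes are at the endpoints: V = -1 gives K = -62; V = 9 gives K = 98.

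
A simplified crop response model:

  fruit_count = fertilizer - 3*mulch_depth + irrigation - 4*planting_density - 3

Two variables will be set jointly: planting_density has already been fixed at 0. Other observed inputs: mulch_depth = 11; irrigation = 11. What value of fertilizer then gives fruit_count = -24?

fertilizer = 1

With planting_density held at 0:
Substituting into the fruit_count equation gives fruit_count = fertilizer - 25.
Solve fertilizer - 25 = -24: fertilizer = (-24 + 25) / 1 = 1.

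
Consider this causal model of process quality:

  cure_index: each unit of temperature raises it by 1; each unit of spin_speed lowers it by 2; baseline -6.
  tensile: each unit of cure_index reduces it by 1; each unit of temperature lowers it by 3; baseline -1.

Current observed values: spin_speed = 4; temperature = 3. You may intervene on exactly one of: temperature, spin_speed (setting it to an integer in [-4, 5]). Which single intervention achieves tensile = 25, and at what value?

set temperature = -3

Intervening on temperature: with other inputs at their observed values, tensile = -4*temperature + 13. Solving for 25 gives temperature = -3, within [-4, 5].
Intervening on spin_speed: tensile = 2*spin_speed - 7. Reaching 25 requires spin_speed = 16, outside [-4, 5].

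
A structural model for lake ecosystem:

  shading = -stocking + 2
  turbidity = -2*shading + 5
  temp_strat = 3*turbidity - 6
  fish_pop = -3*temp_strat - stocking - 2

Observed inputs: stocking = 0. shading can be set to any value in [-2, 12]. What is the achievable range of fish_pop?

Intervening on shading fixes its value directly, overriding its dependence on stocking.
Substituting into the temp_strat equation gives temp_strat = -6*shading + 9.
So fish_pop = 18*shading - 29.
Linear in shading, so extremes are at the endpoints: shading = -2 gives fish_pop = -65; shading = 12 gives fish_pop = 187.

-65 to 187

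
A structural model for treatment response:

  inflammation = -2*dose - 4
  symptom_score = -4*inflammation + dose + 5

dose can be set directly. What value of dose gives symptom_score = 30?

dose = 1

Substituting into the symptom_score equation gives symptom_score = 9*dose + 21.
Solve 9*dose + 21 = 30: dose = (30 - 21) / 9 = 1.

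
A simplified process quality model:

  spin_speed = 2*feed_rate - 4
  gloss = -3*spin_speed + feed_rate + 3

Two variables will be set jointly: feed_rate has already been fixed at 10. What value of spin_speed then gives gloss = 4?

With feed_rate held at 10:
Intervening on spin_speed fixes its value directly, overriding its dependence on feed_rate.
Substituting into the gloss equation gives gloss = -3*spin_speed + 13.
Solve -3*spin_speed + 13 = 4: spin_speed = (4 - 13) / -3 = 3.

spin_speed = 3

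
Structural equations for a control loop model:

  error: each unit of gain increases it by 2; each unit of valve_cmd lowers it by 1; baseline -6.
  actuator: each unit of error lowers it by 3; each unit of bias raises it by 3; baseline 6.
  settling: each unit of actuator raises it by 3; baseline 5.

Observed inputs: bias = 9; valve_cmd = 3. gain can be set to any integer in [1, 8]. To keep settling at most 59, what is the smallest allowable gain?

Substituting into the error equation gives error = 2*gain - 9.
Substituting into the actuator equation gives actuator = -6*gain + 60.
Substituting into the settling equation gives settling = -18*gain + 185.
Require -18*gain + 185 ≤ 59, so gain ≥ 7.
The smallest integer in [1, 8] satisfying this is 7.

gain = 7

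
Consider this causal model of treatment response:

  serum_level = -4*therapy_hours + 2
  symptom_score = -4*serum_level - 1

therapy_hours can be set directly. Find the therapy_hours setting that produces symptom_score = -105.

therapy_hours = -6

Substituting into the symptom_score equation gives symptom_score = 16*therapy_hours - 9.
Solve 16*therapy_hours - 9 = -105: therapy_hours = (-105 + 9) / 16 = -6.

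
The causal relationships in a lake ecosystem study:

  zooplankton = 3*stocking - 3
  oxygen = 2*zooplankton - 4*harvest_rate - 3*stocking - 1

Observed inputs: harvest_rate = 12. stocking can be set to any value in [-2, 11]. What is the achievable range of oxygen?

Substituting into the oxygen equation gives oxygen = 3*stocking - 55.
Linear in stocking, so extremes are at the endpoints: stocking = -2 gives oxygen = -61; stocking = 11 gives oxygen = -22.

-61 to -22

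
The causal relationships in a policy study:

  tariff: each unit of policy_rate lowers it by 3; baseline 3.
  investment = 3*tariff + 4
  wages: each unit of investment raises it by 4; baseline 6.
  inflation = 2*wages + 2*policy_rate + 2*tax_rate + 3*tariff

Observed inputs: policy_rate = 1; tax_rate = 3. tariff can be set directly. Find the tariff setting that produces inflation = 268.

Intervening on tariff fixes its value directly, overriding its dependence on policy_rate.
Substituting into the wages equation gives wages = 12*tariff + 22.
Substituting into the inflation equation gives inflation = 27*tariff + 52.
Solve 27*tariff + 52 = 268: tariff = (268 - 52) / 27 = 8.

tariff = 8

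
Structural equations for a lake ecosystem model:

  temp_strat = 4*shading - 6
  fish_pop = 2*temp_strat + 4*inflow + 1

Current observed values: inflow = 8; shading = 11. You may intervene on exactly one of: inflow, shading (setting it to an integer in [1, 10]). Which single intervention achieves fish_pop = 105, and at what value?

set inflow = 7

Intervening on inflow: with other inputs at their observed values, fish_pop = 4*inflow + 77. Solving for 105 gives inflow = 7, within [1, 10].
Intervening on shading: fish_pop = 8*shading + 21. Reaching 105 requires shading = 21/2, not an integer.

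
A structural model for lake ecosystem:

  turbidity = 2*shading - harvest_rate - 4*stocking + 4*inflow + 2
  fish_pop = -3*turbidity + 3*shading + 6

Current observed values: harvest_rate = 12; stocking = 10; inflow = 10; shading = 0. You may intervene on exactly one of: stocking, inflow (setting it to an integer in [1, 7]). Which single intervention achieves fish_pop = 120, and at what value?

set inflow = 3

Intervening on stocking: fish_pop = 12*stocking - 84. Reaching 120 requires stocking = 17, outside [1, 7].
Intervening on inflow: with other inputs at their observed values, fish_pop = -12*inflow + 156. Solving for 120 gives inflow = 3, within [1, 7].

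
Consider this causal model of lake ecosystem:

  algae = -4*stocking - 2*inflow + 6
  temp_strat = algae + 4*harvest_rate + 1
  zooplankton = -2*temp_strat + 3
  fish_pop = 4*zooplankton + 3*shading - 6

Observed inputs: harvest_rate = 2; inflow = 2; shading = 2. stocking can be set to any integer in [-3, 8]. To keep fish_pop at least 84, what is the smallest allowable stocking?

Substituting into the algae equation gives algae = -4*stocking + 2.
Substituting into the temp_strat equation gives temp_strat = -4*stocking + 11.
This gives zooplankton = 8*stocking - 19.
This gives fish_pop = 32*stocking - 76.
Require 32*stocking - 76 ≥ 84, so stocking ≥ 5.
The smallest integer in [-3, 8] satisfying this is 5.

stocking = 5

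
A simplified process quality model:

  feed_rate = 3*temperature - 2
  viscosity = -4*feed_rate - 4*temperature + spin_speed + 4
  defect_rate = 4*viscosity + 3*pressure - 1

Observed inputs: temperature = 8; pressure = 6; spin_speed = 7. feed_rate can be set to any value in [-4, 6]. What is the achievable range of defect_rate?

Intervening on feed_rate fixes its value directly, overriding its dependence on temperature.
Substituting into the viscosity equation gives viscosity = -4*feed_rate - 21.
So defect_rate = -16*feed_rate - 67.
Linear in feed_rate, so extremes are at the endpoints: feed_rate = -4 gives defect_rate = -3; feed_rate = 6 gives defect_rate = -163.

-163 to -3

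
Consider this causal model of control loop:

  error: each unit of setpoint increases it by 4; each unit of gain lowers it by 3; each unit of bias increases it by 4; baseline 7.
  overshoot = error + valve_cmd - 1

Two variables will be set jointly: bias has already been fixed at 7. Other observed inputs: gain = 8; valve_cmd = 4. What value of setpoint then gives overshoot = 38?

With bias held at 7:
Substituting into the error equation gives error = 4*setpoint + 11.
So overshoot = 4*setpoint + 14.
Solve 4*setpoint + 14 = 38: setpoint = (38 - 14) / 4 = 6.

setpoint = 6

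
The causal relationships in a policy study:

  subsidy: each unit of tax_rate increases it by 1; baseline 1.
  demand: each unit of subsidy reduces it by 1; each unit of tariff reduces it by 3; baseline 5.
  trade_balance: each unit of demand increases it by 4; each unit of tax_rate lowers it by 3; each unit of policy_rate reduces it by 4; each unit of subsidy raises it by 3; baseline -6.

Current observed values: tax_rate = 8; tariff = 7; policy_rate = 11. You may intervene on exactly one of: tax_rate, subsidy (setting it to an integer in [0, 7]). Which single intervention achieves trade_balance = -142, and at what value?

Intervening on tax_rate: trade_balance = -4*tax_rate - 115. Reaching -142 requires tax_rate = 27/4, not an integer.
Intervening on subsidy: with other inputs at their observed values, trade_balance = -subsidy - 138. Solving for -142 gives subsidy = 4, within [0, 7].

set subsidy = 4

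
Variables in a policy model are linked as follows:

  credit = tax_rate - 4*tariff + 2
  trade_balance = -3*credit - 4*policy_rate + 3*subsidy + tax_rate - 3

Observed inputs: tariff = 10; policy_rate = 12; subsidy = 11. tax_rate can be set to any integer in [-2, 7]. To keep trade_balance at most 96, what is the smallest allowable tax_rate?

tax_rate = 0

Substituting into the credit equation gives credit = tax_rate - 38.
Substituting into the trade_balance equation gives trade_balance = -2*tax_rate + 96.
Require -2*tax_rate + 96 ≤ 96, so tax_rate ≥ 0.
The smallest integer in [-2, 7] satisfying this is 0.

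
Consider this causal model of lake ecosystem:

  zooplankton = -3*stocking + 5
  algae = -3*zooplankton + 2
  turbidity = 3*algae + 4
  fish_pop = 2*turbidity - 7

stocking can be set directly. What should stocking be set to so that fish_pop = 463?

Substituting into the algae equation gives algae = 9*stocking - 13.
This gives turbidity = 27*stocking - 35.
So fish_pop = 54*stocking - 77.
Solve 54*stocking - 77 = 463: stocking = (463 + 77) / 54 = 10.

stocking = 10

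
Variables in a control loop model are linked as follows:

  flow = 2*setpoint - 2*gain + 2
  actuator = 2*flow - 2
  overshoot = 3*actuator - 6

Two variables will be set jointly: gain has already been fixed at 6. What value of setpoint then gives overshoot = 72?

setpoint = 12

With gain held at 6:
Substituting into the flow equation gives flow = 2*setpoint - 10.
So actuator = 4*setpoint - 22.
Substituting into the overshoot equation gives overshoot = 12*setpoint - 72.
Solve 12*setpoint - 72 = 72: setpoint = (72 + 72) / 12 = 12.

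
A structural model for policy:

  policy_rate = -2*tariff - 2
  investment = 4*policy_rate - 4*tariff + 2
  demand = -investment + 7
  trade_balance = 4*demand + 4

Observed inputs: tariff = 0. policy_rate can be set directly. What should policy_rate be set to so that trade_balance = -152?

policy_rate = 11

Intervening on policy_rate fixes its value directly, overriding its dependence on tariff.
Substituting into the investment equation gives investment = 4*policy_rate + 2.
This gives demand = -4*policy_rate + 5.
trade_balance becomes -16*policy_rate + 24.
Solve -16*policy_rate + 24 = -152: policy_rate = (-152 - 24) / -16 = 11.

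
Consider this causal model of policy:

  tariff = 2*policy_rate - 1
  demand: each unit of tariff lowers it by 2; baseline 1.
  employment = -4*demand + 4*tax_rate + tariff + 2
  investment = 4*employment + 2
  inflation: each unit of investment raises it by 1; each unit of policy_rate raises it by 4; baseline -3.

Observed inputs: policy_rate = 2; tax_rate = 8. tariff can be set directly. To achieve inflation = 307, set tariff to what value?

tariff = 5

Intervening on tariff fixes its value directly, overriding its dependence on policy_rate.
Substituting into the employment equation gives employment = 9*tariff + 30.
Substituting into the investment equation gives investment = 36*tariff + 122.
Substituting into the inflation equation gives inflation = 36*tariff + 127.
Solve 36*tariff + 127 = 307: tariff = (307 - 127) / 36 = 5.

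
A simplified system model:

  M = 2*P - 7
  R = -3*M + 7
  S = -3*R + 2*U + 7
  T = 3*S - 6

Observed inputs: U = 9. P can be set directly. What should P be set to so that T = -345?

P = -3

Substituting into the R equation gives R = -6*P + 28.
Substituting into the S equation gives S = 18*P - 59.
This gives T = 54*P - 183.
Solve 54*P - 183 = -345: P = (-345 + 183) / 54 = -3.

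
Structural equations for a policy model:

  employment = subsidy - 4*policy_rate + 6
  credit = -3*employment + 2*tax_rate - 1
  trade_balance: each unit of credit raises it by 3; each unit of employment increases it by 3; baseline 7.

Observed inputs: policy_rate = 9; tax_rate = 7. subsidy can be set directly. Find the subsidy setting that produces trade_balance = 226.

Substituting into the employment equation gives employment = subsidy - 30.
Substituting into the credit equation gives credit = -3*subsidy + 103.
Substituting into the trade_balance equation gives trade_balance = -6*subsidy + 226.
Solve -6*subsidy + 226 = 226: subsidy = (226 - 226) / -6 = 0.

subsidy = 0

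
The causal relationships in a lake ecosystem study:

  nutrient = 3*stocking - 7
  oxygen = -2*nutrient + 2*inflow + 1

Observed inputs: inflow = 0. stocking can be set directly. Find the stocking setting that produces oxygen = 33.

Substituting into the oxygen equation gives oxygen = -6*stocking + 15.
Solve -6*stocking + 15 = 33: stocking = (33 - 15) / -6 = -3.

stocking = -3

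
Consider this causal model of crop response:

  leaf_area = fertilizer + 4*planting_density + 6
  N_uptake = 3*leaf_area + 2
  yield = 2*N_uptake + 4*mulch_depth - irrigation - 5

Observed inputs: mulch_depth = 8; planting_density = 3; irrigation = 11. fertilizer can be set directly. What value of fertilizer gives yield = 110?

fertilizer = -3

Substituting into the leaf_area equation gives leaf_area = fertilizer + 18.
N_uptake becomes 3*fertilizer + 56.
So yield = 6*fertilizer + 128.
Solve 6*fertilizer + 128 = 110: fertilizer = (110 - 128) / 6 = -3.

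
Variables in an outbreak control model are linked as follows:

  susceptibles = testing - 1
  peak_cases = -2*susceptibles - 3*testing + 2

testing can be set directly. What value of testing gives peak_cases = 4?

Substituting into the peak_cases equation gives peak_cases = -5*testing + 4.
Solve -5*testing + 4 = 4: testing = (4 - 4) / -5 = 0.

testing = 0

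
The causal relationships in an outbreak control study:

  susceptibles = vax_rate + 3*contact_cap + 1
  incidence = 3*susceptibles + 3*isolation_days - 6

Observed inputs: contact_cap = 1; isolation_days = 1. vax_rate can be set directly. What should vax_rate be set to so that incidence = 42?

vax_rate = 11

Substituting into the susceptibles equation gives susceptibles = vax_rate + 4.
Substituting into the incidence equation gives incidence = 3*vax_rate + 9.
Solve 3*vax_rate + 9 = 42: vax_rate = (42 - 9) / 3 = 11.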